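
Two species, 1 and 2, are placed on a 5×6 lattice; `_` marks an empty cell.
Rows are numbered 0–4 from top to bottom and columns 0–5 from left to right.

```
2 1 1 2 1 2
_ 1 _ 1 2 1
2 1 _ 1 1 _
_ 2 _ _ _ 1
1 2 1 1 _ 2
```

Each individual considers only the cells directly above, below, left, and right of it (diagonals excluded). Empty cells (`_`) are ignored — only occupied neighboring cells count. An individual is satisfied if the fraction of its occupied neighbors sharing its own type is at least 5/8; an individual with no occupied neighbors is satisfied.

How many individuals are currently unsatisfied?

Row 0: (0,0)2 0/1 ✗ · (0,1)1 2/3 ✓ · (0,2)1 1/2 ✗ · (0,3)2 0/3 ✗ · (0,4)1 0/3 ✗ · (0,5)2 0/2 ✗
Row 1: (1,1)1 2/2 ✓ · (1,3)1 1/3 ✗ · (1,4)2 0/4 ✗ · (1,5)1 0/2 ✗
Row 2: (2,0)2 0/1 ✗ · (2,1)1 1/3 ✗ · (2,3)1 2/2 ✓ · (2,4)1 1/2 ✗
Row 3: (3,1)2 1/2 ✗ · (3,5)1 0/1 ✗
Row 4: (4,0)1 0/1 ✗ · (4,1)2 1/3 ✗ · (4,2)1 1/2 ✗ · (4,3)1 1/1 ✓ · (4,5)2 0/1 ✗
Unsatisfied: (0,0), (0,2), (0,3), (0,4), (0,5), (1,3), (1,4), (1,5), (2,0), (2,1), (2,4), (3,1), (3,5), (4,0), (4,1), (4,2), (4,5) — 17 in total.

17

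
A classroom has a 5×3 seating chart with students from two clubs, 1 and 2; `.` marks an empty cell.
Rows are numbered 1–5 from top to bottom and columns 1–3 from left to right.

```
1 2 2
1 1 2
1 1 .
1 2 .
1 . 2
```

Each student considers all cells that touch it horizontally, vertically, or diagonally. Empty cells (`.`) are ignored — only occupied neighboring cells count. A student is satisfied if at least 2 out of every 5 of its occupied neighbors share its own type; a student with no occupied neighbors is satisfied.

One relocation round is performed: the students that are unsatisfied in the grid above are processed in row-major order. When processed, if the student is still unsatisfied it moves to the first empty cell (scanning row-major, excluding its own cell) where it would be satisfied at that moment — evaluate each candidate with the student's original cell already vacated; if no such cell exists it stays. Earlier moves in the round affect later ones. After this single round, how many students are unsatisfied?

0

Initially unsatisfied (in order): (4,2).
  (4,2) → (4,3).
Resulting grid:
1 2 2
1 1 2
1 1 .
1 . 2
1 . 2
All satisfied now.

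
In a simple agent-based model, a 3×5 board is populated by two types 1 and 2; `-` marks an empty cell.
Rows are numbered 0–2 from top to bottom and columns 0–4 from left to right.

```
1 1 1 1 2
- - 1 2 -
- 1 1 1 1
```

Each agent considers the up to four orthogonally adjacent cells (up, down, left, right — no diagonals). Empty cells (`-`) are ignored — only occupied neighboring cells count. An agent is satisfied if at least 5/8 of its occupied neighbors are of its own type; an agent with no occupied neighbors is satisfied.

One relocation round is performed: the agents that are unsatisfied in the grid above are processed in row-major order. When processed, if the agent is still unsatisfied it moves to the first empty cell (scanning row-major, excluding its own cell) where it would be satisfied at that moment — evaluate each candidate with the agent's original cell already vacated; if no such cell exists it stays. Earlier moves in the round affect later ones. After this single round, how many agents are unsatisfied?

1

Initially unsatisfied (in order): (0,3), (0,4), (1,3).
  (0,3) → (1,0).
  (0,4): now satisfied by earlier moves; stays.
  (1,3): no empty cell satisfies it; stays.
Resulting grid:
1 1 1 - 2
1 - 1 2 -
- 1 1 1 1
Unsatisfied now: (1,3).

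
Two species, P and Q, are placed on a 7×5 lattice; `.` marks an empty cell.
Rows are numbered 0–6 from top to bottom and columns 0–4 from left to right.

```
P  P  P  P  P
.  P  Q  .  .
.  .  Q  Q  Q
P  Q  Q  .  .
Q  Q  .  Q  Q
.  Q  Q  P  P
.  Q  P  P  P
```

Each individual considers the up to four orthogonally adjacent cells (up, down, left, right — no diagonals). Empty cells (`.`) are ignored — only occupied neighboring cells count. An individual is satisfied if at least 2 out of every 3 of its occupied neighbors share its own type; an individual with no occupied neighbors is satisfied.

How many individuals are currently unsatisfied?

10

Row 0: (0,0)P 1/1 ok · (0,1)P 3/3 ok · (0,2)P 2/3 ok · (0,3)P 2/2 ok · (0,4)P 1/1 ok
Row 1: (1,1)P 1/2 unhappy · (1,2)Q 1/3 unhappy
Row 2: (2,2)Q 3/3 ok · (2,3)Q 2/2 ok · (2,4)Q 1/1 ok
Row 3: (3,0)P 0/2 unhappy · (3,1)Q 2/3 ok · (3,2)Q 2/2 ok
Row 4: (4,0)Q 1/2 unhappy · (4,1)Q 3/3 ok · (4,3)Q 1/2 unhappy · (4,4)Q 1/2 unhappy
Row 5: (5,1)Q 3/3 ok · (5,2)Q 1/3 unhappy · (5,3)P 2/4 unhappy · (5,4)P 2/3 ok
Row 6: (6,1)Q 1/2 unhappy · (6,2)P 1/3 unhappy · (6,3)P 3/3 ok · (6,4)P 2/2 ok
Unsatisfied: (1,1), (1,2), (3,0), (4,0), (4,3), (4,4), (5,2), (5,3), (6,1), (6,2) — 10 in total.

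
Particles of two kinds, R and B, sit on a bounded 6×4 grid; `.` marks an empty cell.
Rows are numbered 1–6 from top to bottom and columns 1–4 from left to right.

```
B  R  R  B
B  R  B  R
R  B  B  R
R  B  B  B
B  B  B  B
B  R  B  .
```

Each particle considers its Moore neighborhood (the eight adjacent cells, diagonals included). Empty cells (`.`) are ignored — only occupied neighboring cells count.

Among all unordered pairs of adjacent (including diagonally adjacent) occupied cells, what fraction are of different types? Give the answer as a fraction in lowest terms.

Scan each occupied cell's neighbors to the right and below (and the two forward diagonals) so each pair is counted once.
From row 1: 7 unlike of 13 pairs (running 7/13).
From row 2: 8 unlike of 13 pairs (running 15/26).
From row 3: 6 unlike of 13 pairs (running 21/39).
From row 4: 3 unlike of 13 pairs (running 24/52).
From row 5: 3 unlike of 11 pairs (running 27/63).
From row 6: 2 unlike of 2 pairs (running 29/65).
Total adjacent occupied pairs: 65; unlike-type pairs: 29.
29/65 is already in lowest terms.

29/65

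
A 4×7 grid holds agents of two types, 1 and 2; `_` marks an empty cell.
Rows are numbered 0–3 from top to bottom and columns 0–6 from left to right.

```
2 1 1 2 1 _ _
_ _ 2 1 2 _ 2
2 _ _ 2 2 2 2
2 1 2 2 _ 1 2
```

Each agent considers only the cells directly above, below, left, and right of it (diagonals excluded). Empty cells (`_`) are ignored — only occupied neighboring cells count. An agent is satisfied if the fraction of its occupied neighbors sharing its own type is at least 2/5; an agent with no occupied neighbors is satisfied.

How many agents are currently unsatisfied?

9

Row 0: (0,0)2 0/1 unhappy · (0,1)1 1/2 ok · (0,2)1 1/3 unhappy · (0,3)2 0/3 unhappy · (0,4)1 0/2 unhappy
Row 1: (1,2)2 0/2 unhappy · (1,3)1 0/4 unhappy · (1,4)2 1/3 unhappy · (1,6)2 1/1 ok
Row 2: (2,0)2 1/1 ok · (2,3)2 2/3 ok · (2,4)2 3/3 ok · (2,5)2 2/3 ok · (2,6)2 3/3 ok
Row 3: (3,0)2 1/2 ok · (3,1)1 0/2 unhappy · (3,2)2 1/2 ok · (3,3)2 2/2 ok · (3,5)1 0/2 unhappy · (3,6)2 1/2 ok
Unsatisfied: (0,0), (0,2), (0,3), (0,4), (1,2), (1,3), (1,4), (3,1), (3,5) — 9 in total.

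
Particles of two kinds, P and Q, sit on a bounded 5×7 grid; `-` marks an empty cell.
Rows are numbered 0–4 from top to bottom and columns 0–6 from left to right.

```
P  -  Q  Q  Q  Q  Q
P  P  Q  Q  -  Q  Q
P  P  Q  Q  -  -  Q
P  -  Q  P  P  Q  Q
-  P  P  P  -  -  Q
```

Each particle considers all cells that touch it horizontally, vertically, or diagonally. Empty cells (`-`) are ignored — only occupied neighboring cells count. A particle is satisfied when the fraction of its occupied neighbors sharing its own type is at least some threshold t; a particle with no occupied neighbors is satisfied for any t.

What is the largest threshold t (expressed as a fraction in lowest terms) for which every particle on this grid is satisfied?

Row 0: (0,0)P 2/2 · (0,2)Q 3/4 · (0,3)Q 4/4 · (0,4)Q 4/4 · (0,5)Q 4/4 · (0,6)Q 3/3
Row 1: (1,0)P 4/4 · (1,1)P 4/7 · (1,2)Q 5/7 · (1,3)Q 6/6 · (1,5)Q 5/5 · (1,6)Q 4/4
Row 2: (2,0)P 4/4 · (2,1)P 4/7 · (2,2)Q 4/7 · (2,3)Q 4/6 · (2,6)Q 4/4
Row 3: (3,0)P 3/3 · (3,2)Q 2/7 · (3,3)P 3/6 · (3,4)P 2/4 · (3,5)Q 3/4 · (3,6)Q 3/3
Row 4: (4,1)P 2/3 · (4,2)P 3/4 · (4,3)P 3/4 · (4,6)Q 2/2
The smallest same-type fraction is 2/7 at (3,2), which reduces to 2/7. Any threshold above that leaves this particle unsatisfied.

2/7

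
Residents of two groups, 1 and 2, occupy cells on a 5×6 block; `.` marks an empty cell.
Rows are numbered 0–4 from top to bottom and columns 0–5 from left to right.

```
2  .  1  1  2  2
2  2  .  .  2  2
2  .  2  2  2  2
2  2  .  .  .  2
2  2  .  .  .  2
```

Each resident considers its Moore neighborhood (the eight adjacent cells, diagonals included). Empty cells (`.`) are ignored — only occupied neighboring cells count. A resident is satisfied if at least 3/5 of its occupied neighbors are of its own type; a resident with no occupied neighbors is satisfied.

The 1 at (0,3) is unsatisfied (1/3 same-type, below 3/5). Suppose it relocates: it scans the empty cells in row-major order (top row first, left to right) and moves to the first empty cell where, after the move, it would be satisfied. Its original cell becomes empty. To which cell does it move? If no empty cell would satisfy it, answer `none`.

Vacating (0,3). Empty cells in order:
  (0,1): 1/4 same-type → still unsatisfied.
  (1,2): 1/4 same-type → still unsatisfied.
  (1,3): 1/6 same-type → still unsatisfied.
  (2,1): 0/6 same-type → still unsatisfied.
  (3,2): 0/4 same-type → still unsatisfied.
  (3,3): 0/3 same-type → still unsatisfied.
  (3,4): 0/5 same-type → still unsatisfied.
  (4,2): 0/2 same-type → still unsatisfied.
  (4,3): 0/0 same-type → satisfied — stop here.

(4,3)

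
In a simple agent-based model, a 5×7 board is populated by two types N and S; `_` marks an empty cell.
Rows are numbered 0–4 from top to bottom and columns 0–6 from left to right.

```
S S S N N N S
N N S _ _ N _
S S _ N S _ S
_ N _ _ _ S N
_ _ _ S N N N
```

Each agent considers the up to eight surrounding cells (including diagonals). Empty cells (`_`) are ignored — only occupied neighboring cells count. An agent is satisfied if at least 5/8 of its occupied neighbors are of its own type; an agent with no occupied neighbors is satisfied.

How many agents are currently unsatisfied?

19

(0,0)S 1/3 not
(0,1)S 3/5 not
(0,2)S 2/4 not
(0,3)N 1/3 not
(0,4)N 3/3 satisfied
(0,5)N 2/3 satisfied
(0,6)S 0/2 not
(1,0)N 1/5 not
(1,1)N 1/7 not
(1,2)S 3/6 not
(1,5)N 2/5 not
(2,0)S 1/4 not
(2,1)S 2/5 not
(2,3)N 0/2 not
(2,4)S 1/3 not
(2,6)S 1/3 not
(3,1)N 0/2 not
(3,5)S 2/6 not
(3,6)N 2/4 not
(4,3)S 0/1 not
(4,4)N 1/3 not
(4,5)N 3/4 satisfied
(4,6)N 2/3 satisfied
Unsatisfied: (0,0), (0,1), (0,2), (0,3), (0,6), (1,0), (1,1), (1,2), (1,5), (2,0), (2,1), (2,3), (2,4), (2,6), (3,1), (3,5), (3,6), (4,3), (4,4) — 19 in total.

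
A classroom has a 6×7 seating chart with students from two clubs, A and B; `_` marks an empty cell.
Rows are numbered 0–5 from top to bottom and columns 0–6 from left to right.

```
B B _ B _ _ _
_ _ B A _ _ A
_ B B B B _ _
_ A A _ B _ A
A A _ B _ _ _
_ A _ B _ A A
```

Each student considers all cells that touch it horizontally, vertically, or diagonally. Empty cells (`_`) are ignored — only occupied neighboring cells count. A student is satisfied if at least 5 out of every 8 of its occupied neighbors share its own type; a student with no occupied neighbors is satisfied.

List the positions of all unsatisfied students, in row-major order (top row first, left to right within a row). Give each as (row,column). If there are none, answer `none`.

(0,3), (1,3), (2,1), (2,2), (3,1), (3,2)

Row 0: (0,0)B 1/1 ✓ · (0,1)B 2/2 ✓ · (0,3)B 1/2 ✗
Row 1: (1,2)B 5/6 ✓ · (1,3)A 0/5 ✗ · (1,6)A 0/0 ✓
Row 2: (2,1)B 2/4 ✗ · (2,2)B 3/6 ✗ · (2,3)B 4/6 ✓ · (2,4)B 2/3 ✓
Row 3: (3,1)A 3/5 ✗ · (3,2)A 2/6 ✗ · (3,4)B 3/3 ✓ · (3,6)A 0/0 ✓
Row 4: (4,0)A 3/3 ✓ · (4,1)A 4/4 ✓ · (4,3)B 2/3 ✓
Row 5: (5,1)A 2/2 ✓ · (5,3)B 1/1 ✓ · (5,5)A 1/1 ✓ · (5,6)A 1/1 ✓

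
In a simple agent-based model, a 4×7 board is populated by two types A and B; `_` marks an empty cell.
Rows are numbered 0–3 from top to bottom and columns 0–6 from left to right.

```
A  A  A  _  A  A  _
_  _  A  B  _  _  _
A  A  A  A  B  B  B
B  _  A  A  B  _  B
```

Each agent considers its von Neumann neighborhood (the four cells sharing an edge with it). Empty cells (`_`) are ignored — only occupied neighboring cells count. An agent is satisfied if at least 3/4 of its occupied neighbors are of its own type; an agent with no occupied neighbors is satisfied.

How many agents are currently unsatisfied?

8

Row 0: (0,0)A 1/1 ok · (0,1)A 2/2 ok · (0,2)A 2/2 ok · (0,4)A 1/1 ok · (0,5)A 1/1 ok
Row 1: (1,2)A 2/3 unhappy · (1,3)B 0/2 unhappy
Row 2: (2,0)A 1/2 unhappy · (2,1)A 2/2 ok · (2,2)A 4/4 ok · (2,3)A 2/4 unhappy · (2,4)B 2/3 unhappy · (2,5)B 2/2 ok · (2,6)B 2/2 ok
Row 3: (3,0)B 0/1 unhappy · (3,2)A 2/2 ok · (3,3)A 2/3 unhappy · (3,4)B 1/2 unhappy · (3,6)B 1/1 ok
Unsatisfied: (1,2), (1,3), (2,0), (2,3), (2,4), (3,0), (3,3), (3,4) — 8 in total.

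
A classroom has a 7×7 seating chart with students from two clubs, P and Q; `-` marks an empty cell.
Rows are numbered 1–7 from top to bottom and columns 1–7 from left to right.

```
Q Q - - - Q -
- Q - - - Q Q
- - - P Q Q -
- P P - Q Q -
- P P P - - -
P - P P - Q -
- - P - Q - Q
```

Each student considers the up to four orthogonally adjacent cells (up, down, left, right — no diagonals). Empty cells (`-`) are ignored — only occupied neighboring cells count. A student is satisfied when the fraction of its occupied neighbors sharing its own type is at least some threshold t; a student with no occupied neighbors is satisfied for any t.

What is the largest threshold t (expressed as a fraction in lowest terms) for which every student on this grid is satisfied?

(1,1)Q 1/1
(1,2)Q 2/2
(1,6)Q 1/1
(2,2)Q 1/1
(2,6)Q 3/3
(2,7)Q 1/1
(3,4)P 0/1
(3,5)Q 2/3
(3,6)Q 3/3
(4,2)P 2/2
(4,3)P 2/2
(4,5)Q 2/2
(4,6)Q 2/2
(5,2)P 2/2
(5,3)P 4/4
(5,4)P 2/2
(6,1)P — no occupied neighbors
(6,3)P 3/3
(6,4)P 2/2
(6,6)Q — no occupied neighbors
(7,3)P 1/1
(7,5)Q — no occupied neighbors
(7,7)Q — no occupied neighbors
The smallest same-type fraction is 0/1 at (3,4), which reduces to 0/1. Any threshold above that leaves this student unsatisfied.

0/1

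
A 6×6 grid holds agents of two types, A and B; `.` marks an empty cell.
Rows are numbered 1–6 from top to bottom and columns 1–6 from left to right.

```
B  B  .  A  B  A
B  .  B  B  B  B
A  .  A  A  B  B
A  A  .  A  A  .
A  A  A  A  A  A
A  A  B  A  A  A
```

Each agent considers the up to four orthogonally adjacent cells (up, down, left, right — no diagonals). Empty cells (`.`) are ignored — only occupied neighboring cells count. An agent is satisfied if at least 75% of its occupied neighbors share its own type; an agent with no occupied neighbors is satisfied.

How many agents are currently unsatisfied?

16

(1,1)B 2/2 satisfied
(1,2)B 1/1 satisfied
(1,4)A 0/2 not
(1,5)B 1/3 not
(1,6)A 0/2 not
(2,1)B 1/2 not
(2,3)B 1/2 not
(2,4)B 2/4 not
(2,5)B 4/4 satisfied
(2,6)B 2/3 not
(3,1)A 1/2 not
(3,3)A 1/2 not
(3,4)A 2/4 not
(3,5)B 2/4 not
(3,6)B 2/2 satisfied
(4,1)A 3/3 satisfied
(4,2)A 2/2 satisfied
(4,4)A 3/3 satisfied
(4,5)A 2/3 not
(5,1)A 3/3 satisfied
(5,2)A 4/4 satisfied
(5,3)A 2/3 not
(5,4)A 4/4 satisfied
(5,5)A 4/4 satisfied
(5,6)A 2/2 satisfied
(6,1)A 2/2 satisfied
(6,2)A 2/3 not
(6,3)B 0/3 not
(6,4)A 2/3 not
(6,5)A 3/3 satisfied
(6,6)A 2/2 satisfied
Unsatisfied: (1,4), (1,5), (1,6), (2,1), (2,3), (2,4), (2,6), (3,1), (3,3), (3,4), (3,5), (4,5), (5,3), (6,2), (6,3), (6,4) — 16 in total.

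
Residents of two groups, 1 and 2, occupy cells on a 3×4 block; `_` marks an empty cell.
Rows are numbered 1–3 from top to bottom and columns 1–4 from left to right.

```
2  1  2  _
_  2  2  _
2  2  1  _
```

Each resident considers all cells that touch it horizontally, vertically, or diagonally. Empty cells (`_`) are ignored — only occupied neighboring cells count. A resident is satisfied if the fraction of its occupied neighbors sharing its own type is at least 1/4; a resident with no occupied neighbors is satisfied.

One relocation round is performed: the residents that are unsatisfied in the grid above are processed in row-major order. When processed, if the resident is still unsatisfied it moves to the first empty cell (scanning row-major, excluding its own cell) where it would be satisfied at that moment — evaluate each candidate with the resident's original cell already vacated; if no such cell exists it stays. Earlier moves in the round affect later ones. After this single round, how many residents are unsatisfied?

0

Initially unsatisfied (in order): (1,2), (3,3).
  (1,2) → (2,4).
  (3,3): now satisfied by earlier moves; stays.
Resulting grid:
2 _ 2 _
_ 2 2 1
2 2 1 _
All satisfied now.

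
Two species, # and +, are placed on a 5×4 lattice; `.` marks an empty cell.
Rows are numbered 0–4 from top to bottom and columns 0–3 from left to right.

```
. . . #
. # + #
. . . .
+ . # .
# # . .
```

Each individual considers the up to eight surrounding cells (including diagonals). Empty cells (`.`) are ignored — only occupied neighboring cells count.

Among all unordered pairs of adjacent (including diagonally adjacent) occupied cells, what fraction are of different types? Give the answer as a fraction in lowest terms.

5/8

Scan each occupied cell's neighbors to the right and below (and the two forward diagonals) so each pair is counted once.
From row 0: 1 unlike of 2 pairs (running 1/2).
From row 1: 2 unlike of 2 pairs (running 3/4).
From row 3: 2 unlike of 3 pairs (running 5/7).
From row 4: 0 unlike of 1 pairs (running 5/8).
Total adjacent occupied pairs: 8; unlike-type pairs: 5.
5/8 is already in lowest terms.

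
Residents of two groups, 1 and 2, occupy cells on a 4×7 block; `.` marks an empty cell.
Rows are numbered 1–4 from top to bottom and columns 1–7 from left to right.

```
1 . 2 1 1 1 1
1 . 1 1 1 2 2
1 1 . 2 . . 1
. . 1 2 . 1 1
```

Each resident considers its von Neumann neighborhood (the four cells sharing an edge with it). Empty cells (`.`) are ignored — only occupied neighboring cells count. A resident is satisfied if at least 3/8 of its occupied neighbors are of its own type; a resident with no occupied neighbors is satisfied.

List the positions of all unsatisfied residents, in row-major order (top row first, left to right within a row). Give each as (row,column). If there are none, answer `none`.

(1,1)1 1/1 ✓
(1,3)2 0/2 ✗
(1,4)1 2/3 ✓
(1,5)1 3/3 ✓
(1,6)1 2/3 ✓
(1,7)1 1/2 ✓
(2,1)1 2/2 ✓
(2,3)1 1/2 ✓
(2,4)1 3/4 ✓
(2,5)1 2/3 ✓
(2,6)2 1/3 ✗
(2,7)2 1/3 ✗
(3,1)1 2/2 ✓
(3,2)1 1/1 ✓
(3,4)2 1/2 ✓
(3,7)1 1/2 ✓
(4,3)1 0/1 ✗
(4,4)2 1/2 ✓
(4,6)1 1/1 ✓
(4,7)1 2/2 ✓

(1,3), (2,6), (2,7), (4,3)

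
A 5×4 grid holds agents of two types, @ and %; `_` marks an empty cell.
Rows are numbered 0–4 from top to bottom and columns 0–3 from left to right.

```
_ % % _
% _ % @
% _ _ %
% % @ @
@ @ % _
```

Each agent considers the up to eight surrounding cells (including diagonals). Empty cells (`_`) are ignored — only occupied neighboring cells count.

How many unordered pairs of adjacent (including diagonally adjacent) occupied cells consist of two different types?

13

Scan each occupied cell's neighbors to the right and below (and the two forward diagonals) so each pair is counted once.
Row 0: %(0,1)–%(0,2)= %(0,1)–%(1,2)= %(0,1)–%(1,0)= %(0,2)–%(1,2)= %(0,2)–@(1,3)≠  → 1/5 unlike.
Row 1: %(1,0)–%(2,0)= %(1,2)–@(1,3)≠ %(1,2)–%(2,3)= @(1,3)–%(2,3)≠  → 2/4 unlike.
Row 2: %(2,0)–%(3,0)= %(2,0)–%(3,1)= %(2,3)–@(3,3)≠ %(2,3)–@(3,2)≠  → 2/4 unlike.
Row 3: %(3,0)–%(3,1)= %(3,0)–@(4,0)≠ %(3,0)–@(4,1)≠ %(3,1)–@(3,2)≠ %(3,1)–@(4,1)≠ %(3,1)–%(4,2)= %(3,1)–@(4,0)≠ @(3,2)–@(3,3)= @(3,2)–%(4,2)≠ @(3,2)–@(4,1)= @(3,3)–%(4,2)≠  → 7/11 unlike.
Row 4: @(4,0)–@(4,1)= @(4,1)–%(4,2)≠  → 1/2 unlike.
Total adjacent occupied pairs: 26; unlike-type pairs: 13.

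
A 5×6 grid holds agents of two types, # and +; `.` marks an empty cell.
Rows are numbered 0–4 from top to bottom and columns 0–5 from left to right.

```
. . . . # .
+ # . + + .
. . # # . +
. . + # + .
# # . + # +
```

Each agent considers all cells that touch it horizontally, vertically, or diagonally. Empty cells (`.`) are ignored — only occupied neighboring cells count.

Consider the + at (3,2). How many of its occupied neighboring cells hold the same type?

1

Occupied neighbors of (3,2): (2,2)=#, (2,3)=#, (3,3)=#, (4,1)=#, (4,3)=+.
Same type (+): 1 of 5.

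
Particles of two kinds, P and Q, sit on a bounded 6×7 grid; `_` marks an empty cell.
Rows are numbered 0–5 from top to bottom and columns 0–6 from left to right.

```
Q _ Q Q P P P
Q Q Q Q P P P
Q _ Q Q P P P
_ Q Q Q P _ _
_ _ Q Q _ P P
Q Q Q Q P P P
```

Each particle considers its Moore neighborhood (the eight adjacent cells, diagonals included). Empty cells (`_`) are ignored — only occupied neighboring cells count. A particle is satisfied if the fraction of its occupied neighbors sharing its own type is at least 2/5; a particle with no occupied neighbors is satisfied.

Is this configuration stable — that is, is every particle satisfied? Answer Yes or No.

Yes

Row 0: (0,0)Q 2/2 ✓ · (0,2)Q 4/4 ✓ · (0,3)Q 3/5 ✓ · (0,4)P 3/5 ✓ · (0,5)P 5/5 ✓ · (0,6)P 3/3 ✓
Row 1: (1,0)Q 3/3 ✓ · (1,1)Q 6/6 ✓ · (1,2)Q 6/6 ✓ · (1,3)Q 5/8 ✓ · (1,4)P 5/8 ✓ · (1,5)P 8/8 ✓ · (1,6)P 5/5 ✓
Row 2: (2,0)Q 3/3 ✓ · (2,2)Q 7/7 ✓ · (2,3)Q 5/8 ✓ · (2,4)P 4/7 ✓ · (2,5)P 6/6 ✓ · (2,6)P 3/3 ✓
Row 3: (3,1)Q 4/4 ✓ · (3,2)Q 6/6 ✓ · (3,3)Q 5/7 ✓ · (3,4)P 3/6 ✓
Row 4: (4,2)Q 7/7 ✓ · (4,3)Q 5/7 ✓ · (4,5)P 5/5 ✓ · (4,6)P 3/3 ✓
Row 5: (5,0)Q 1/1 ✓ · (5,1)Q 3/3 ✓ · (5,2)Q 4/4 ✓ · (5,3)Q 3/4 ✓ · (5,4)P 2/4 ✓ · (5,5)P 4/4 ✓ · (5,6)P 3/3 ✓
All meet the threshold, so the configuration is stable.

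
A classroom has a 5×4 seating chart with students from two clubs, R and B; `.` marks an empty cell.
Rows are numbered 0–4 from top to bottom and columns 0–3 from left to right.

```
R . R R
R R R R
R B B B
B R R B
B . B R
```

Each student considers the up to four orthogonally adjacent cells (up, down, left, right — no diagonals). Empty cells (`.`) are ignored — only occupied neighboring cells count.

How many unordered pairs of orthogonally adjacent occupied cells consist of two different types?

Scan each occupied cell's neighbors to the right and below so each pair is counted once.
From row 0: 0 unlike of 4 pairs (running 0/4).
From row 1: 3 unlike of 7 pairs (running 3/11).
From row 2: 4 unlike of 7 pairs (running 7/18).
From row 3: 4 unlike of 6 pairs (running 11/24).
From row 4: 1 unlike of 1 pairs (running 12/25).
Total adjacent occupied pairs: 25; unlike-type pairs: 12.

12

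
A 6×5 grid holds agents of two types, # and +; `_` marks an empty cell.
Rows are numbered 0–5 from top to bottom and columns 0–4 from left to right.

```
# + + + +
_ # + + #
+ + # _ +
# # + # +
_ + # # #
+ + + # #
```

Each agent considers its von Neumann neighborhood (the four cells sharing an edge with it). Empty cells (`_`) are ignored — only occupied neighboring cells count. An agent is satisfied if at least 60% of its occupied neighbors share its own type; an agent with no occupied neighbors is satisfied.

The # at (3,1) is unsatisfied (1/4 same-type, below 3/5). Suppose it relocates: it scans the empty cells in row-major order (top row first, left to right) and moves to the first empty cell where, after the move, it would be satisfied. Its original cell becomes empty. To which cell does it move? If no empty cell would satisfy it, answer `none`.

(1,0)

Vacating (3,1). Empty cells in order:
  (1,0): 2/3 same-type → satisfied — stop here.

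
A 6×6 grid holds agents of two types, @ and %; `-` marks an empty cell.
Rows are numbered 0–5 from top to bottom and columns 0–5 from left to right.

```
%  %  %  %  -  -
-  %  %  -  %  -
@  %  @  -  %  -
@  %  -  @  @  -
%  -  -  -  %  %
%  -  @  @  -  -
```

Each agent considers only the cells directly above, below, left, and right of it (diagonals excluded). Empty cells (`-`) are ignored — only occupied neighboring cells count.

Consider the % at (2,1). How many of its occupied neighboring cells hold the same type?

Occupied neighbors of (2,1): (1,1)=%, (3,1)=%, (2,0)=@, (2,2)=@.
Same type (%): 2 of 4.

2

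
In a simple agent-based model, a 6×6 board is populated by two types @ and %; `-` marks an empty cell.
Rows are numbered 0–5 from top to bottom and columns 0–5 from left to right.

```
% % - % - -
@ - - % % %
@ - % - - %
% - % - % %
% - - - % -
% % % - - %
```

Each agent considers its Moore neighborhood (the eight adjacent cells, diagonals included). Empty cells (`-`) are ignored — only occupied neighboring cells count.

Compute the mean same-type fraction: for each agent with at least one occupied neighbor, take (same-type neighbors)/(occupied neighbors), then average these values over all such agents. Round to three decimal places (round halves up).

Row 0: (0,0)% 1/2 · (0,1)% 1/2 · (0,3)% 2/2
Row 1: (1,0)@ 1/3 · (1,3)% 3/3 · (1,4)% 4/4 · (1,5)% 2/2
Row 2: (2,0)@ 1/2 · (2,2)% 2/2 · (2,5)% 4/4
Row 3: (3,0)% 1/2 · (3,2)% 1/1 · (3,4)% 3/3 · (3,5)% 3/3
Row 4: (4,0)% 3/3 · (4,4)% 3/3
Row 5: (5,0)% 2/2 · (5,1)% 3/3 · (5,2)% 1/1 · (5,5)% 1/1
Sum over 20 agents: 1/2 + 1/2 + 2/2 + 1/3 + 3/3 + 4/4 + 2/2 + 1/2 + 2/2 + 4/4 + 1/2 + 1/1 + 3/3 + 3/3 + 3/3 + 3/3 + 2/2 + 3/3 + 1/1 + 1/1 = 52/3; mean = 52/3 ÷ 20 = 13/15 = 0.866666… → 0.867.

0.867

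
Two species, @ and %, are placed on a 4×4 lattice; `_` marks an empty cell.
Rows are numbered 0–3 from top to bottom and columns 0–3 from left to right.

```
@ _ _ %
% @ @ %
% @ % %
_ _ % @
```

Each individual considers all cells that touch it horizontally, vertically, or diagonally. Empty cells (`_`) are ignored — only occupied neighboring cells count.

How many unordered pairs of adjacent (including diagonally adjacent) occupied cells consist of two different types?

Scan each occupied cell's neighbors to the right and below (and the two forward diagonals) so each pair is counted once.
From row 0: 2 unlike of 4 pairs (running 2/4).
From row 1: 7 unlike of 13 pairs (running 9/17).
From row 2: 5 unlike of 8 pairs (running 14/25).
From row 3: 1 unlike of 1 pairs (running 15/26).
Total adjacent occupied pairs: 26; unlike-type pairs: 15.

15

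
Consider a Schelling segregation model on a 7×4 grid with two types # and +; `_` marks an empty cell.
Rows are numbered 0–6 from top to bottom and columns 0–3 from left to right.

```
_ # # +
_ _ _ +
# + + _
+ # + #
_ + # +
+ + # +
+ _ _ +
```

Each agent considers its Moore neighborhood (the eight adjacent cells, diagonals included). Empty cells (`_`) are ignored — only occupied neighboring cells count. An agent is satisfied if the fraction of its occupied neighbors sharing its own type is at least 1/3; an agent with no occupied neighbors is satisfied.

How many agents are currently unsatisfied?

3

(0,1)# 1/1 ✓
(0,2)# 1/3 ✓
(0,3)+ 1/2 ✓
(1,3)+ 2/3 ✓
(2,0)# 1/3 ✓
(2,1)+ 3/5 ✓
(2,2)+ 3/5 ✓
(3,0)+ 2/4 ✓
(3,1)# 2/7 ✗
(3,2)+ 4/7 ✓
(3,3)# 1/4 ✗
(4,1)+ 4/7 ✓
(4,2)# 3/8 ✓
(4,3)+ 2/5 ✓
(5,0)+ 3/3 ✓
(5,1)+ 3/5 ✓
(5,2)# 1/6 ✗
(5,3)+ 2/4 ✓
(6,0)+ 2/2 ✓
(6,3)+ 1/2 ✓
Unsatisfied: (3,1), (3,3), (5,2) — 3 in total.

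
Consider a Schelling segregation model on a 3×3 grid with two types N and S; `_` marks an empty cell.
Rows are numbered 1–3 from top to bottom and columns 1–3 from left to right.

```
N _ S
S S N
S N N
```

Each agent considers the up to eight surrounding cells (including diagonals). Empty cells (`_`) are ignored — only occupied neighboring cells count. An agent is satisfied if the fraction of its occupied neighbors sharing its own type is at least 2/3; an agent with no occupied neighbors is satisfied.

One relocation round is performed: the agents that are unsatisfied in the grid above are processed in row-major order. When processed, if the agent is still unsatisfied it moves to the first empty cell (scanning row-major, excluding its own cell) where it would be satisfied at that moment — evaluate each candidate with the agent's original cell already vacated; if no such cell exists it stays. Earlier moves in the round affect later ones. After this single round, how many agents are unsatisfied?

6

Initially unsatisfied (in order): (1,1), (1,3), (2,1), (2,2), (2,3), (3,2).
  (1,1): no empty cell satisfies it; stays.
  (1,3): no empty cell satisfies it; stays.
  (2,1): no empty cell satisfies it; stays.
  (2,2): no empty cell satisfies it; stays.
  (2,3): no empty cell satisfies it; stays.
  (3,2): no empty cell satisfies it; stays.
Resulting grid:
N _ S
S S N
S N N
Unsatisfied now: (1,1), (1,3), (2,1), (2,2), (2,3), (3,2).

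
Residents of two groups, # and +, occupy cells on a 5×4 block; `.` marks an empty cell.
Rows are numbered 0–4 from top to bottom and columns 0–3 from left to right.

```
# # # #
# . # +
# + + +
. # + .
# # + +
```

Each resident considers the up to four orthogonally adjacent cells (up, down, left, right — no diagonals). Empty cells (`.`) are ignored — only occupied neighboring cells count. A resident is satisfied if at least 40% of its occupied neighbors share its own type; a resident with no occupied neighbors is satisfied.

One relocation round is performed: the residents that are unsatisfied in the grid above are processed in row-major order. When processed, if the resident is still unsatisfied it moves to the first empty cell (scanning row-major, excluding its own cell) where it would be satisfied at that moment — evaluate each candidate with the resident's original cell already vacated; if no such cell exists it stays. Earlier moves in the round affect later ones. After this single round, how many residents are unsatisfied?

Initially unsatisfied (in order): (1,2), (1,3), (2,1), (3,1).
  (1,2) → (1,1).
  (1,3): now satisfied by earlier moves; stays.
  (2,1) → (1,2).
  (3,1): now satisfied by earlier moves; stays.
Resulting grid:
# # # #
# # + +
# . + +
. # + .
# # + +
All satisfied now.

0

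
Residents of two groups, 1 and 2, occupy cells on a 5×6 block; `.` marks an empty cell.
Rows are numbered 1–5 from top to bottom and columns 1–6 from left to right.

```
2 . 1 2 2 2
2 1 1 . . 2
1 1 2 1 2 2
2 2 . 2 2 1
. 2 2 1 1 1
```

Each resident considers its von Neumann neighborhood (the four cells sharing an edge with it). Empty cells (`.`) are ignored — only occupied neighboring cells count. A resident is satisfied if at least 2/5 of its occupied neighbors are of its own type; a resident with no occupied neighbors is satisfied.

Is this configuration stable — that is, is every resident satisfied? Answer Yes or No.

Row 1: (1,1)2 1/1 ✓ · (1,3)1 1/2 ✓ · (1,4)2 1/2 ✓ · (1,5)2 2/2 ✓ · (1,6)2 2/2 ✓
Row 2: (2,1)2 1/3 ✗ · (2,2)1 2/3 ✓ · (2,3)1 2/3 ✓ · (2,6)2 2/2 ✓
Row 3: (3,1)1 1/3 ✗ · (3,2)1 2/4 ✓ · (3,3)2 0/3 ✗ · (3,4)1 0/3 ✗ · (3,5)2 2/3 ✓ · (3,6)2 2/3 ✓
Row 4: (4,1)2 1/2 ✓ · (4,2)2 2/3 ✓ · (4,4)2 1/3 ✗ · (4,5)2 2/4 ✓ · (4,6)1 1/3 ✗
Row 5: (5,2)2 2/2 ✓ · (5,3)2 1/2 ✓ · (5,4)1 1/3 ✗ · (5,5)1 2/3 ✓ · (5,6)1 2/2 ✓
For instance (2,1) has only 1/3 same-type neighbors, below 2/5.

No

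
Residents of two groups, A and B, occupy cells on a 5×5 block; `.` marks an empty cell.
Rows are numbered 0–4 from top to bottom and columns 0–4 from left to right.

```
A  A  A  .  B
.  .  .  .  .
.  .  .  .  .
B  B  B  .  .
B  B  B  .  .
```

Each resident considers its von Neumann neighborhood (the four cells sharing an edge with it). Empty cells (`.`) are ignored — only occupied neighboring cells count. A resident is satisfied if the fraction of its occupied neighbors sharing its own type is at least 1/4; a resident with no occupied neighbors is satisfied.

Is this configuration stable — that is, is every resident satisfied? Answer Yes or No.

Yes

(0,0)A 1/1 ok
(0,1)A 2/2 ok
(0,2)A 1/1 ok
(0,4)B 0/0 ok
(3,0)B 2/2 ok
(3,1)B 3/3 ok
(3,2)B 2/2 ok
(4,0)B 2/2 ok
(4,1)B 3/3 ok
(4,2)B 2/2 ok
All meet the threshold, so the configuration is stable.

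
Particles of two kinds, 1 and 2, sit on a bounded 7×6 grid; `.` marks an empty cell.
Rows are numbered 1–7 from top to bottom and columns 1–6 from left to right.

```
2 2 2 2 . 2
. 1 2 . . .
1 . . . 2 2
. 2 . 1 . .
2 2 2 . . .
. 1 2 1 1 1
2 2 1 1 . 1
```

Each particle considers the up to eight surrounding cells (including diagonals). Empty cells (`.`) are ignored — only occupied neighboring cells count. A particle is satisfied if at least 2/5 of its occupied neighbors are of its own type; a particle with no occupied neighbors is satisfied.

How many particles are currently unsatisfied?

3

(1,1)2 1/2 ok
(1,2)2 3/4 ok
(1,3)2 3/4 ok
(1,4)2 2/2 ok
(1,6)2 0/0 ok
(2,2)1 1/5 unhappy
(2,3)2 3/4 ok
(3,1)1 1/2 ok
(3,5)2 1/2 ok
(3,6)2 1/1 ok
(4,2)2 3/4 ok
(4,4)1 0/2 unhappy
(5,1)2 2/3 ok
(5,2)2 4/5 ok
(5,3)2 3/6 ok
(6,2)1 1/7 unhappy
(6,3)2 3/7 ok
(6,4)1 3/5 ok
(6,5)1 4/4 ok
(6,6)1 2/2 ok
(7,1)2 1/2 ok
(7,2)2 2/4 ok
(7,3)1 3/5 ok
(7,4)1 3/4 ok
(7,6)1 2/2 ok
Unsatisfied: (2,2), (4,4), (6,2) — 3 in total.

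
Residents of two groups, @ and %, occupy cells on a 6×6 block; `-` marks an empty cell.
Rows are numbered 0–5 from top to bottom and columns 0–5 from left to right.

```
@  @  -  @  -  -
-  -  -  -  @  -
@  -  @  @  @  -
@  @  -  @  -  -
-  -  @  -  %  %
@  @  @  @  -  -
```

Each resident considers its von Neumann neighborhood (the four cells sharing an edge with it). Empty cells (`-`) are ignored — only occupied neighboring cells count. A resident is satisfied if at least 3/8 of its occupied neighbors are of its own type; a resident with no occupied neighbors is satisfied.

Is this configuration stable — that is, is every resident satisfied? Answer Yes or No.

Yes

(0,0)@ 1/1 ✓
(0,1)@ 1/1 ✓
(0,3)@ 0/0 ✓
(1,4)@ 1/1 ✓
(2,0)@ 1/1 ✓
(2,2)@ 1/1 ✓
(2,3)@ 3/3 ✓
(2,4)@ 2/2 ✓
(3,0)@ 2/2 ✓
(3,1)@ 1/1 ✓
(3,3)@ 1/1 ✓
(4,2)@ 1/1 ✓
(4,4)% 1/1 ✓
(4,5)% 1/1 ✓
(5,0)@ 1/1 ✓
(5,1)@ 2/2 ✓
(5,2)@ 3/3 ✓
(5,3)@ 1/1 ✓
All meet the threshold, so the configuration is stable.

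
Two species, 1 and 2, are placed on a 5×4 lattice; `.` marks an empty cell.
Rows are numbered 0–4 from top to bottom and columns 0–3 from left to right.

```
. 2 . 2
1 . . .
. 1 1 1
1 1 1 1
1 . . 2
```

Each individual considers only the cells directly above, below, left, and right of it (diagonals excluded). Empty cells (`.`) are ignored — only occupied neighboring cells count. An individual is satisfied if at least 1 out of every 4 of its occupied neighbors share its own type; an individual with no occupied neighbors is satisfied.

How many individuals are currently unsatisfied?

(0,1)2 0/0 satisfied
(0,3)2 0/0 satisfied
(1,0)1 0/0 satisfied
(2,1)1 2/2 satisfied
(2,2)1 3/3 satisfied
(2,3)1 2/2 satisfied
(3,0)1 2/2 satisfied
(3,1)1 3/3 satisfied
(3,2)1 3/3 satisfied
(3,3)1 2/3 satisfied
(4,0)1 1/1 satisfied
(4,3)2 0/1 not
Unsatisfied: (4,3) — 1 in total.

1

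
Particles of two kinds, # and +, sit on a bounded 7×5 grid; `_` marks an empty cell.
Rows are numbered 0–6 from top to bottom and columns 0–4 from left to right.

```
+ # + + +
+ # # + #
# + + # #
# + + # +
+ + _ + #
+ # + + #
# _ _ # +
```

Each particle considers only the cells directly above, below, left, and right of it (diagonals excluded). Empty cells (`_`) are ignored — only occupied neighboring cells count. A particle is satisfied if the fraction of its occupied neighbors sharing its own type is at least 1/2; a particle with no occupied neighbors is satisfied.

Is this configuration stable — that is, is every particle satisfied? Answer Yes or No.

Row 0: (0,0)+ 1/2 satisfied · (0,1)# 1/3 not · (0,2)+ 1/3 not · (0,3)+ 3/3 satisfied · (0,4)+ 1/2 satisfied
Row 1: (1,0)+ 1/3 not · (1,1)# 2/4 satisfied · (1,2)# 1/4 not · (1,3)+ 1/4 not · (1,4)# 1/3 not
Row 2: (2,0)# 1/3 not · (2,1)+ 2/4 satisfied · (2,2)+ 2/4 satisfied · (2,3)# 2/4 satisfied · (2,4)# 2/3 satisfied
Row 3: (3,0)# 1/3 not · (3,1)+ 3/4 satisfied · (3,2)+ 2/3 satisfied · (3,3)# 1/4 not · (3,4)+ 0/3 not
Row 4: (4,0)+ 2/3 satisfied · (4,1)+ 2/3 satisfied · (4,3)+ 1/3 not · (4,4)# 1/3 not
Row 5: (5,0)+ 1/3 not · (5,1)# 0/3 not · (5,2)+ 1/2 satisfied · (5,3)+ 2/4 satisfied · (5,4)# 1/3 not
Row 6: (6,0)# 0/1 not · (6,3)# 0/2 not · (6,4)+ 0/2 not
For instance (0,1) has only 1/3 same-type neighbors, below 1/2.

No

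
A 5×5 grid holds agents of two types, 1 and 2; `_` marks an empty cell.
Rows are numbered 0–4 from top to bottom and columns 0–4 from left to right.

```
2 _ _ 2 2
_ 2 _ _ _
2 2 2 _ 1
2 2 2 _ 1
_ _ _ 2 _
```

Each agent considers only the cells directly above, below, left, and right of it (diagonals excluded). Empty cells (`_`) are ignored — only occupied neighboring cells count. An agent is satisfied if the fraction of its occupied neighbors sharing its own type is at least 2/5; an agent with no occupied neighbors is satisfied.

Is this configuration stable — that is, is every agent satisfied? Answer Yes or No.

Row 0: (0,0)2 0/0 ok · (0,3)2 1/1 ok · (0,4)2 1/1 ok
Row 1: (1,1)2 1/1 ok
Row 2: (2,0)2 2/2 ok · (2,1)2 4/4 ok · (2,2)2 2/2 ok · (2,4)1 1/1 ok
Row 3: (3,0)2 2/2 ok · (3,1)2 3/3 ok · (3,2)2 2/2 ok · (3,4)1 1/1 ok
Row 4: (4,3)2 0/0 ok
All meet the threshold, so the configuration is stable.

Yes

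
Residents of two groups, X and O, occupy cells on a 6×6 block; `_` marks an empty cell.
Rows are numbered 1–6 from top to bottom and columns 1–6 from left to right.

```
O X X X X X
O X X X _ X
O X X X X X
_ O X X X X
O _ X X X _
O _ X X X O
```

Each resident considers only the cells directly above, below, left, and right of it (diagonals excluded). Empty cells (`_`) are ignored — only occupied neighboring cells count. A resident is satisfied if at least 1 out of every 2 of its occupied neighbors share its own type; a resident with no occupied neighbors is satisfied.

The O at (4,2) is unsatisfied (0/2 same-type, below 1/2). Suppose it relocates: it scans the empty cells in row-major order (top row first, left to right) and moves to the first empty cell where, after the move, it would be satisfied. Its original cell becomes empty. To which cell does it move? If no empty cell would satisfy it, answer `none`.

Vacating (4,2). Empty cells in order:
  (2,5): 0/4 same-type → still unsatisfied.
  (4,1): 2/2 same-type → satisfied — stop here.

(4,1)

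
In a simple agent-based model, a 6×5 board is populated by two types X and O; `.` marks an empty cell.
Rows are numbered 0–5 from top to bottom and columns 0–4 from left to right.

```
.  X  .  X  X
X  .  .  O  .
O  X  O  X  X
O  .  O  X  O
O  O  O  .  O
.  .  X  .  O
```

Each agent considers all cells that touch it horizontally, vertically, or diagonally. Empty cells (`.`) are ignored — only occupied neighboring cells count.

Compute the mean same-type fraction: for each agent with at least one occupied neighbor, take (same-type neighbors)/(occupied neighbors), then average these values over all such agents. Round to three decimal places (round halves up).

(0,1)X 1/1
(0,3)X 1/2
(0,4)X 1/2
(1,0)X 2/3
(1,3)O 1/5
(2,0)O 1/3
(2,1)X 1/5
(2,2)O 2/5
(2,3)X 2/6
(2,4)X 2/4
(3,0)O 3/4
(3,2)O 3/6
(3,3)X 2/7
(3,4)O 1/4
(4,0)O 2/2
(4,1)O 4/5
(4,2)O 2/4
(4,4)O 2/3
(5,2)X 0/2
(5,4)O 1/1
Sum over 20 agents: 1/1 + 1/2 + 1/2 + 2/3 + 1/5 + 1/3 + 1/5 + 2/5 + 2/6 + 2/4 + 3/4 + 3/6 + 2/7 + 1/4 + 2/2 + 4/5 + 2/4 + 2/3 + 0/2 + 1/1 = 727/70; mean = 727/70 ÷ 20 = 727/1400 = 0.519285… → 0.519.

0.519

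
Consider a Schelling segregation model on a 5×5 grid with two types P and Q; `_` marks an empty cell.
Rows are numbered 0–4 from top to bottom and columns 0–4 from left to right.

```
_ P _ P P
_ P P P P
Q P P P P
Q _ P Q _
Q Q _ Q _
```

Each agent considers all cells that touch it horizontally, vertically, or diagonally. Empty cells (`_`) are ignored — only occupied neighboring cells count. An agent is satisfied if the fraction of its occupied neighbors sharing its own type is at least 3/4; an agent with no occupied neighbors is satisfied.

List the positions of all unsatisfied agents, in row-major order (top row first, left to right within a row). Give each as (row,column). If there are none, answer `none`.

(2,0), (2,1), (3,2), (3,3), (4,1), (4,3)

(0,1)P 2/2 satisfied
(0,3)P 4/4 satisfied
(0,4)P 3/3 satisfied
(1,1)P 4/5 satisfied
(1,2)P 7/7 satisfied
(1,3)P 7/7 satisfied
(1,4)P 5/5 satisfied
(2,0)Q 1/3 not
(2,1)P 4/6 not
(2,2)P 6/7 satisfied
(2,3)P 6/7 satisfied
(2,4)P 3/4 satisfied
(3,0)Q 3/4 satisfied
(3,2)P 3/6 not
(3,3)Q 1/5 not
(4,0)Q 2/2 satisfied
(4,1)Q 2/3 not
(4,3)Q 1/2 not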